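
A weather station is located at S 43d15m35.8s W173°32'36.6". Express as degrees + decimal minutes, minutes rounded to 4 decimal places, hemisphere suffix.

43° 15.5967′ S, 173° 32.6100′ W

Latitude: seconds/60 = 0.59667; minutes = 15 + 0.59667 = 15.596667
λ: 32 + 36.6/60 = 32.610000′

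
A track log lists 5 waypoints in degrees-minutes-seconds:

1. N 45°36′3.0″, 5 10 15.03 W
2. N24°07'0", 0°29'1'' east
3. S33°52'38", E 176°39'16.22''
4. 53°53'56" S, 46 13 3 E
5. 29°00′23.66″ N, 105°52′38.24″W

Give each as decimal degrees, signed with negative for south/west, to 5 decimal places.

Point 1:
  Latitude: 45 + 36/60 + 3/3600 = 45.600833
  N ⇒ keep positive
  Longitude: 10′ + 15.03″ = 10.25050′; 5 + 10.25050/60 = 5.170842
  W ⇒ negate
Point 2:
  φ: 24 + 7/60 + 0/3600 = 24.116667
  N ⇒ keep positive
  λ: 29′ + 1″ = 29.01667′; 0 + 29.01667/60 = 0.483611
  E → positive
Point 3:
  Latitude: 33° + 52/60 + 38/3600 = 33 + 0.866667 + 0.010556 = 33.877222
  hemisphere S, so the sign is −
  Longitude: 176 + 39/60 + 16.22/3600 = 176.654506
  E ⇒ keep positive
Point 4:
  φ: 53′ + 56″ = 53.93333′; 53 + 53.93333/60 = 53.898889
  hemisphere S, so the sign is −
  λ: 13′ + 3″ = 13.05000′; 46 + 13.05000/60 = 46.217500
  E ⇒ keep positive
Point 5:
  Latitude: 29 + 0/60 + 23.66/3600 = 29.006572
  N → positive
  λ: 52′ + 38.24″ = 52.63733′; 105 + 52.63733/60 = 105.877289
  W → negative

1. 45.60083, -5.17084
2. 24.11667, 0.48361
3. -33.87722, 176.65451
4. -53.89889, 46.21750
5. 29.00657, -105.87729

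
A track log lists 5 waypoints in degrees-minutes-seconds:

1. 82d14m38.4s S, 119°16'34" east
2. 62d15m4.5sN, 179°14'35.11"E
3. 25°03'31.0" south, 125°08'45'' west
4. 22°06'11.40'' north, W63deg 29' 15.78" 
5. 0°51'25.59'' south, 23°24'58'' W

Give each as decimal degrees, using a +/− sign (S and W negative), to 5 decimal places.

1. -82.24400, 119.27611
2. 62.25125, 179.24309
3. -25.05861, -125.14583
4. 22.10317, -63.48772
5. -0.85711, -23.41611

Point 1:
  φ: 82° + 14/60 + 38.4/3600 = 82 + 0.233333 + 0.010667 = 82.244000
  S → negative
  λ: 119° + 16/60 + 34/3600 = 119 + 0.266667 + 0.009444 = 119.276111
  E → positive
Point 2:
  Lat: 15′ + 4.5″ = 15.07500′; 62 + 15.07500/60 = 62.251250
  N → positive
  λ: 179 + 14/60 + 35.11/3600 = 179.243086
  E → positive
Point 3:
  Lat: 25 + 3/60 + 31/3600 = 25.058611
  hemisphere S, so the sign is −
  Longitude: 8′ + 45″ = 8.75000′; 125 + 8.75000/60 = 125.145833
  W → negative
Point 4:
  Lat: 22° + 6/60 + 11.4/3600 = 22 + 0.100000 + 0.003167 = 22.103167
  N ⇒ keep positive
  Longitude: 63 + 29/60 + 15.78/3600 = 63.487717
  hemisphere W, so the sign is −
Point 5:
  Lat: 0° + 51/60 + 25.59/3600 = 0 + 0.850000 + 0.007108 = 0.857108
  S ⇒ negate
  Longitude: 24′ + 58″ = 24.96667′; 23 + 24.96667/60 = 23.416111
  W → negative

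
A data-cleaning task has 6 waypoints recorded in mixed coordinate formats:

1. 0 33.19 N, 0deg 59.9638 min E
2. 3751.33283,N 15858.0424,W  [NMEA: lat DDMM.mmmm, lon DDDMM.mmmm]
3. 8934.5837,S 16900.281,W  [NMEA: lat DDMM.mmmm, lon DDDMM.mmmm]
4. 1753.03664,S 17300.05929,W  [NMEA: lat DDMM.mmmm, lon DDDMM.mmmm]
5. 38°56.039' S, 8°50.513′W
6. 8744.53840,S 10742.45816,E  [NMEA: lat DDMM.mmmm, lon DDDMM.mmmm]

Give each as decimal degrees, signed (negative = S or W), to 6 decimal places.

Point 1:
  Latitude: 0 + 33.19/60 = 0.5531667
  N ⇒ keep positive
  Lon: 0 + 59.9638/60 = 0.9993967
  E → positive
Point 2:
  Latitude: degrees = first 2 digits = 37, minutes = 51.33283; 37 + 51.33283/60 = 37.8555472
  N → positive
  λ: degrees = first 3 digits = 158, minutes = 58.0424; 158 + 58.0424/60 = 158.9673733
  W ⇒ negate
Point 3:
  Latitude: split at 2 digits → 89° and 34.5837′; 89 + 34.5837/60 = 89.5763950
  S → negative
  Longitude: degrees = first 3 digits = 169, minutes = 0.281; 169 + 0.281/60 = 169.0046833
  W → negative
Point 4:
  Lat: degrees = first 2 digits = 17, minutes = 53.03664; 17 + 53.03664/60 = 17.8839440
  hemisphere S, so the sign is −
  Lon: split at 3 digits → 173° and 0.05929′; 173 + 0.05929/60 = 173.0009882
  hemisphere W, so the sign is −
Point 5:
  Lat: 56.039′ = 0.933983°; total 38.9339833
  S → negative
  λ: 50.513′ = 0.841883°; total 8.8418833
  W ⇒ negate
Point 6:
  Lat: split at 2 digits → 87° and 44.5384′; 87 + 44.5384/60 = 87.7423067
  S → negative
  Lon: split at 3 digits → 107° and 42.45816′; 107 + 42.45816/60 = 107.7076360
  E ⇒ keep positive

1. 0.553167, 0.999397
2. 37.855547, -158.967373
3. -89.576395, -169.004683
4. -17.883944, -173.000988
5. -38.933983, -8.841883
6. -87.742307, 107.707636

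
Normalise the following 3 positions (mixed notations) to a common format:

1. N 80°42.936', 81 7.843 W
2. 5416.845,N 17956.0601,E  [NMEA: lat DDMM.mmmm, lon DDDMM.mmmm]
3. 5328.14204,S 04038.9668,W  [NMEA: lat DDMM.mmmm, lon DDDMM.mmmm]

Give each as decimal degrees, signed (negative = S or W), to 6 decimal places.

1. 80.715600, -81.130717
2. 54.280750, 179.934335
3. -53.469034, -40.649447

Point 1:
  Lat: 80 + 42.936/60 = 80.7156000
  N ⇒ keep positive
  λ: 7.843′ = 0.130717°; total 81.1307167
  hemisphere W, so the sign is −
Point 2:
  φ: split at 2 digits → 54° and 16.845′; 54 + 16.845/60 = 54.2807500
  N ⇒ keep positive
  λ: split at 3 digits → 179° and 56.0601′; 179 + 56.0601/60 = 179.9343350
  E ⇒ keep positive
Point 3:
  Lat: split at 2 digits → 53° and 28.14204′; 53 + 28.14204/60 = 53.4690340
  S → negative
  Longitude: split at 3 digits → 040° and 38.9668′; 40 + 38.9668/60 = 40.6494467
  W ⇒ negate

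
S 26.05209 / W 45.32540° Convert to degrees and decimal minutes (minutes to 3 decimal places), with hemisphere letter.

Lat: minutes = (26.052090 − 26) × 60 = 3.12540
Lon: 45° + 0.325400 × 60 = 45° 19.52400′

26° 3.125′ S, 45° 19.524′ W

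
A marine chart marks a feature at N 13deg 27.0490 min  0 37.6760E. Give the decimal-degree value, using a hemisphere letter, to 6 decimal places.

Latitude: 13 + 27.049/60 = 13.4508167
λ: 0 + 37.676/60 = 0.6279333

13.450817° N, 0.627933° E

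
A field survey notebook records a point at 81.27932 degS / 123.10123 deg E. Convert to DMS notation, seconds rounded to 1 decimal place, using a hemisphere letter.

81°16′45.6″ S, 123°06′4.4″ E

Lat: whole degrees 81; 16.75920′ → 16′ and 45.552″
λ: whole degrees 123; 6.07380′ → 6′ and 4.428″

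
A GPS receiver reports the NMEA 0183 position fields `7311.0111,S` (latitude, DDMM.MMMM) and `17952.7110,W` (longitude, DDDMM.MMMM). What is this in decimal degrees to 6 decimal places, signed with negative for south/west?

-73.183518, -179.878517

φ: degrees = first 2 digits = 73, minutes = 11.0111; 73 + 11.0111/60 = 73.1835183
S ⇒ negate
Longitude: split at 3 digits → 179° and 52.711′; 179 + 52.711/60 = 179.8785167
W ⇒ negate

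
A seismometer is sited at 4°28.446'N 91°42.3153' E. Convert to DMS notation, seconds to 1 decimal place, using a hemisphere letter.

4°28′26.8″ N, 91°42′18.9″ E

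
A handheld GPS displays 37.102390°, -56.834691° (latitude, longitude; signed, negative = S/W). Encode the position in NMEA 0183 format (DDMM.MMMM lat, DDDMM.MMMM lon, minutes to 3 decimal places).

Lat: fractional part 0.102390 → 6.14340 minutes
Longitude is negative → W; |value| = 56.834691
λ: 56° + 0.834691 × 60 = 56° 50.08146′

3706.143,N / 05650.081,W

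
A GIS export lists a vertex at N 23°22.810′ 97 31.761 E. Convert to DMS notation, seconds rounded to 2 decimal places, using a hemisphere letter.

Lat: fractional minutes 0.81000 × 60 = 48.6000″
Lon: 31.76100′ → 31′ and 0.76100 × 60 = 45.6600″

23°22′48.60″ N, 97°31′45.66″ E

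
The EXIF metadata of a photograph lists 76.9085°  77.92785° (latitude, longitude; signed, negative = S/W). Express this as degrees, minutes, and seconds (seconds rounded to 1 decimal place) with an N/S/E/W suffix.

76°54′30.6″ N, 77°55′40.3″ E

Lat: 0.908500° → 54.51000′; 0.51000 × 60 = 30.600″
Longitude: 0.927850° → 55.67100′; 0.67100 × 60 = 40.260″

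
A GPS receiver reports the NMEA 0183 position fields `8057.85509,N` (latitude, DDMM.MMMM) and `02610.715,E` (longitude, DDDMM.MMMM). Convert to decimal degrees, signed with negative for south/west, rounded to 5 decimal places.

Lat: split at 2 digits → 80° and 57.85509′; 80 + 57.85509/60 = 80.964252
N ⇒ keep positive
Lon: degrees = first 3 digits = 26, minutes = 10.715; 26 + 10.715/60 = 26.178583
E ⇒ keep positive

80.96425, 26.17858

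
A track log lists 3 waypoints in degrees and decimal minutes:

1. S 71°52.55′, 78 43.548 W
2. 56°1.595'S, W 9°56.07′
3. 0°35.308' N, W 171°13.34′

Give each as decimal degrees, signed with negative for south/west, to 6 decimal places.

1. -71.875833, -78.725800
2. -56.026583, -9.934500
3. 0.588467, -171.222333

Point 1:
  φ: 52.55′ = 0.875833°; total 71.8758333
  hemisphere S, so the sign is −
  Longitude: 43.548′ = 0.725800°; total 78.7258000
  W → negative
Point 2:
  φ: 56 + 1.595/60 = 56.0265833
  S → negative
  Lon: 9 + 56.07/60 = 9.9345000
  hemisphere W, so the sign is −
Point 3:
  Latitude: 35.308′ = 0.588467°; total 0.5884667
  N ⇒ keep positive
  Longitude: 171 + 13.34/60 = 171.2223333
  W ⇒ negate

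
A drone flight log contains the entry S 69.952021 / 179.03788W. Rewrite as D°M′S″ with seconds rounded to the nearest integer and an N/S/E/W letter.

Lat: 0.952021° → 57.12126′; 0.12126 × 60 = 7.28″
λ: 0.037880° → 2.27280′; 0.27280 × 60 = 16.37″

69°57′7″ S, 179°02′16″ W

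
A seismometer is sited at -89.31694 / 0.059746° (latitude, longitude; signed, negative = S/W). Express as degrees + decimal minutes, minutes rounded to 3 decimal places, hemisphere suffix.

Latitude is negative → S; |value| = 89.316940
Latitude: 89° + 0.316940 × 60 = 89° 19.01640′
λ: fractional part 0.059746 → 3.58476 minutes

89° 19.016′ S, 0° 3.585′ E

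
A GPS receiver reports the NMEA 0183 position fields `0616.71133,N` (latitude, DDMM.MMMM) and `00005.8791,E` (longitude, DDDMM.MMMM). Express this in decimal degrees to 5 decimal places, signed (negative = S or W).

Latitude: degrees = first 2 digits = 6, minutes = 16.71133; 6 + 16.71133/60 = 6.278522
N ⇒ keep positive
λ: degrees = first 3 digits = 0, minutes = 5.8791; 0 + 5.8791/60 = 0.097985
E → positive

6.27852, 0.09799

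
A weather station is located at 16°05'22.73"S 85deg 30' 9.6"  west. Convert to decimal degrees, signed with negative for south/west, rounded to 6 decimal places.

-16.089647, -85.502667

Latitude: 16° + 5/60 + 22.73/3600 = 16 + 0.083333 + 0.006314 = 16.0896472
hemisphere S, so the sign is −
Lon: 85 + 30/60 + 9.6/3600 = 85.5026667
W → negative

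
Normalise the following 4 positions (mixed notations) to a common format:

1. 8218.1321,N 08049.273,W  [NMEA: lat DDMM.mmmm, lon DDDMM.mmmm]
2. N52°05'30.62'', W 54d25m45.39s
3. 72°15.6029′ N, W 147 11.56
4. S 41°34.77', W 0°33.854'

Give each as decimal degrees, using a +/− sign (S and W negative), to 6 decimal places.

Point 1:
  Latitude: degrees = first 2 digits = 82, minutes = 18.1321; 82 + 18.1321/60 = 82.3022017
  N → positive
  Longitude: degrees = first 3 digits = 80, minutes = 49.273; 80 + 49.273/60 = 80.8212167
  hemisphere W, so the sign is −
Point 2:
  φ: 52° + 5/60 + 30.62/3600 = 52 + 0.083333 + 0.008506 = 52.0918389
  N ⇒ keep positive
  λ: 25′ + 45.39″ = 25.75650′; 54 + 25.75650/60 = 54.4292750
  W → negative
Point 3:
  Latitude: 72 + 15.6029/60 = 72.2600483
  N ⇒ keep positive
  Longitude: 147 + 11.56/60 = 147.1926667
  W → negative
Point 4:
  Lat: 41 + 34.77/60 = 41.5795000
  S ⇒ negate
  λ: 33.854′ = 0.564233°; total 0.5642333
  W → negative

1. 82.302202, -80.821217
2. 52.091839, -54.429275
3. 72.260048, -147.192667
4. -41.579500, -0.564233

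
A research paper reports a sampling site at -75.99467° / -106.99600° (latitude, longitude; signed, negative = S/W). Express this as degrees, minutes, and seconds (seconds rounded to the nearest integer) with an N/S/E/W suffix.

75°59′41″ S, 106°59′46″ W

Latitude is negative → S; |value| = 75.994670
Latitude: 0.994670° → 59.68020′; 0.68020 × 60 = 40.81″
Longitude is negative → W; |value| = 106.996000
Lon: whole degrees 106; 59.76000′ → 59′ and 45.60″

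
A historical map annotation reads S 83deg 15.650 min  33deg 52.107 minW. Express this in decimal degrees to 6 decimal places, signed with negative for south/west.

-83.260833, -33.868450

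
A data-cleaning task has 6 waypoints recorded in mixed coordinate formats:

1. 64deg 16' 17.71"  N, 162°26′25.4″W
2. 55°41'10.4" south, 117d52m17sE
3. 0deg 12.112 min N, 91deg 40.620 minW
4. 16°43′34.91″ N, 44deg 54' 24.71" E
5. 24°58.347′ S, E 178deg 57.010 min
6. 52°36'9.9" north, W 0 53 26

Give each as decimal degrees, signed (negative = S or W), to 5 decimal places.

Point 1:
  Latitude: 16′ + 17.71″ = 16.29517′; 64 + 16.29517/60 = 64.271586
  N → positive
  λ: 162° + 26/60 + 25.4/3600 = 162 + 0.433333 + 0.007056 = 162.440389
  W → negative
Point 2:
  Lat: 55 + 41/60 + 10.4/3600 = 55.686222
  hemisphere S, so the sign is −
  Lon: 117 + 52/60 + 17/3600 = 117.871389
  E → positive
Point 3:
  Lat: 0 + 12.112/60 = 0.201867
  N ⇒ keep positive
  Longitude: 91 + 40.62/60 = 91.677000
  hemisphere W, so the sign is −
Point 4:
  φ: 16° + 43/60 + 34.91/3600 = 16 + 0.716667 + 0.009697 = 16.726364
  N → positive
  Lon: 54′ + 24.71″ = 54.41183′; 44 + 54.41183/60 = 44.906864
  E ⇒ keep positive
Point 5:
  Lat: 24 + 58.347/60 = 24.972450
  S → negative
  Longitude: 57.01′ = 0.950167°; total 178.950167
  E ⇒ keep positive
Point 6:
  Latitude: 52 + 36/60 + 9.9/3600 = 52.602750
  N ⇒ keep positive
  Longitude: 0° + 53/60 + 26/3600 = 0 + 0.883333 + 0.007222 = 0.890556
  W ⇒ negate

1. 64.27159, -162.44039
2. -55.68622, 117.87139
3. 0.20187, -91.67700
4. 16.72636, 44.90686
5. -24.97245, 178.95017
6. 52.60275, -0.89056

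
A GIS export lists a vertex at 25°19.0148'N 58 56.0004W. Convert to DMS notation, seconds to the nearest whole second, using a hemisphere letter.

25°19′1″ N, 58°56′0″ W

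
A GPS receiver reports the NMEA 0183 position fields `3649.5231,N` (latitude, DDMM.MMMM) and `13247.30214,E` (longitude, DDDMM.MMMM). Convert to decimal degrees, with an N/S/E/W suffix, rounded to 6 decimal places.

36.825385° N, 132.788369° E

Lat: split at 2 digits → 36° and 49.5231′; 36 + 49.5231/60 = 36.8253850
λ: split at 3 digits → 132° and 47.30214′; 132 + 47.30214/60 = 132.7883690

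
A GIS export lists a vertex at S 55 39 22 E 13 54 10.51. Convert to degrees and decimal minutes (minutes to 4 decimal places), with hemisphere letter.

55° 39.3667′ S, 13° 54.1752′ E

Lat: seconds/60 = 0.36667; minutes = 39 + 0.36667 = 39.366667
λ: 54 + 10.51/60 = 54.175167′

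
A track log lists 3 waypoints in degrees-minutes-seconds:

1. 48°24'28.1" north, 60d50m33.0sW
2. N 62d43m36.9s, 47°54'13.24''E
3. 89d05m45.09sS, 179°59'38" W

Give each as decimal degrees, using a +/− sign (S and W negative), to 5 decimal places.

1. 48.40781, -60.84250
2. 62.72692, 47.90368
3. -89.09586, -179.99389

Point 1:
  φ: 48° + 24/60 + 28.1/3600 = 48 + 0.400000 + 0.007806 = 48.407806
  N → positive
  Lon: 60 + 50/60 + 33/3600 = 60.842500
  W ⇒ negate
Point 2:
  Latitude: 43′ + 36.9″ = 43.61500′; 62 + 43.61500/60 = 62.726917
  N → positive
  Longitude: 54′ + 13.24″ = 54.22067′; 47 + 54.22067/60 = 47.903678
  E → positive
Point 3:
  Lat: 5′ + 45.09″ = 5.75150′; 89 + 5.75150/60 = 89.095858
  S → negative
  Longitude: 179° + 59/60 + 38/3600 = 179 + 0.983333 + 0.010556 = 179.993889
  W → negative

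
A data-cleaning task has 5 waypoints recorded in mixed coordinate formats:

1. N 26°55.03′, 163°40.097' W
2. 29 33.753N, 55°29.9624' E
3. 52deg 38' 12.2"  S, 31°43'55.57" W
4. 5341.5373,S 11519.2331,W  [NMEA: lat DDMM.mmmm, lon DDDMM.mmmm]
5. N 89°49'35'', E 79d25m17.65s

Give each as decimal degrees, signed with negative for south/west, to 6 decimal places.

Point 1:
  Lat: 55.03′ = 0.917167°; total 26.9171667
  N → positive
  Lon: 163 + 40.097/60 = 163.6682833
  hemisphere W, so the sign is −
Point 2:
  Lat: 29 + 33.753/60 = 29.5625500
  N ⇒ keep positive
  Longitude: 29.9624′ = 0.499373°; total 55.4993733
  E ⇒ keep positive
Point 3:
  Latitude: 52° + 38/60 + 12.2/3600 = 52 + 0.633333 + 0.003389 = 52.6367222
  S → negative
  λ: 43′ + 55.57″ = 43.92617′; 31 + 43.92617/60 = 31.7321028
  W → negative
Point 4:
  Lat: degrees = first 2 digits = 53, minutes = 41.5373; 53 + 41.5373/60 = 53.6922883
  hemisphere S, so the sign is −
  λ: split at 3 digits → 115° and 19.2331′; 115 + 19.2331/60 = 115.3205517
  hemisphere W, so the sign is −
Point 5:
  φ: 89 + 49/60 + 35/3600 = 89.8263889
  N ⇒ keep positive
  Lon: 79° + 25/60 + 17.65/3600 = 79 + 0.416667 + 0.004903 = 79.4215694
  E ⇒ keep positive

1. 26.917167, -163.668283
2. 29.562550, 55.499373
3. -52.636722, -31.732103
4. -53.692288, -115.320552
5. 89.826389, 79.421569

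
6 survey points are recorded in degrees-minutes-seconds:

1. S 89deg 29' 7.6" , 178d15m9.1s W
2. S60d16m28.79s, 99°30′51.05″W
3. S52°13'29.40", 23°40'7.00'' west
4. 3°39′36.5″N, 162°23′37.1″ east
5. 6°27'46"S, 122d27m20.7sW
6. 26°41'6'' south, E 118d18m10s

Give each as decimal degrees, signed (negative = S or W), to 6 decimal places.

1. -89.485444, -178.252528
2. -60.274664, -99.514181
3. -52.224833, -23.668611
4. 3.660139, 162.393639
5. -6.462778, -122.455750
6. -26.685000, 118.302778

Point 1:
  φ: 29′ + 7.6″ = 29.12667′; 89 + 29.12667/60 = 89.4854444
  S → negative
  Longitude: 15′ + 9.1″ = 15.15167′; 178 + 15.15167/60 = 178.2525278
  W → negative
Point 2:
  Latitude: 60° + 16/60 + 28.79/3600 = 60 + 0.266667 + 0.007997 = 60.2746639
  S ⇒ negate
  Lon: 30′ + 51.05″ = 30.85083′; 99 + 30.85083/60 = 99.5141806
  W ⇒ negate
Point 3:
  Latitude: 52° + 13/60 + 29.4/3600 = 52 + 0.216667 + 0.008167 = 52.2248333
  hemisphere S, so the sign is −
  λ: 40′ + 7″ = 40.11667′; 23 + 40.11667/60 = 23.6686111
  W → negative
Point 4:
  φ: 39′ + 36.5″ = 39.60833′; 3 + 39.60833/60 = 3.6601389
  N ⇒ keep positive
  λ: 162° + 23/60 + 37.1/3600 = 162 + 0.383333 + 0.010306 = 162.3936389
  E ⇒ keep positive
Point 5:
  φ: 6 + 27/60 + 46/3600 = 6.4627778
  S → negative
  λ: 27′ + 20.7″ = 27.34500′; 122 + 27.34500/60 = 122.4557500
  W ⇒ negate
Point 6:
  Lat: 26° + 41/60 + 6/3600 = 26 + 0.683333 + 0.001667 = 26.6850000
  hemisphere S, so the sign is −
  λ: 18′ + 10″ = 18.16667′; 118 + 18.16667/60 = 118.3027778
  E ⇒ keep positive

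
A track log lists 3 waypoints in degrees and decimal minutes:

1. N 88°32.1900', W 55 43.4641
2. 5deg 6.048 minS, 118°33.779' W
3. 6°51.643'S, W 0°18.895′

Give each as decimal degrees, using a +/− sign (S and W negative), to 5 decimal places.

1. 88.53650, -55.72440
2. -5.10080, -118.56298
3. -6.86072, -0.31492

Point 1:
  Lat: 88 + 32.19/60 = 88.536500
  N ⇒ keep positive
  Lon: 55 + 43.4641/60 = 55.724402
  W → negative
Point 2:
  Latitude: 5 + 6.048/60 = 5.100800
  S → negative
  Lon: 118 + 33.779/60 = 118.562983
  W → negative
Point 3:
  Lat: 6 + 51.643/60 = 6.860717
  hemisphere S, so the sign is −
  Longitude: 0 + 18.895/60 = 0.314917
  W → negative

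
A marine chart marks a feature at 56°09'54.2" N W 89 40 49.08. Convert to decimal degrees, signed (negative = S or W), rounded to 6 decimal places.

56.165056, -89.680300

Lat: 9′ + 54.2″ = 9.90333′; 56 + 9.90333/60 = 56.1650556
N → positive
λ: 40′ + 49.08″ = 40.81800′; 89 + 40.81800/60 = 89.6803000
W ⇒ negate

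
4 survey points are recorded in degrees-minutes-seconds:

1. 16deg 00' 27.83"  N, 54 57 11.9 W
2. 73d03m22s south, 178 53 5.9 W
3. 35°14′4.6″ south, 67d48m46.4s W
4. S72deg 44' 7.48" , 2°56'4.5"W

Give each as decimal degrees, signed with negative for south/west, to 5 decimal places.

Point 1:
  Lat: 0′ + 27.83″ = 0.46383′; 16 + 0.46383/60 = 16.007731
  N → positive
  λ: 54 + 57/60 + 11.9/3600 = 54.953306
  W → negative
Point 2:
  Lat: 3′ + 22″ = 3.36667′; 73 + 3.36667/60 = 73.056111
  S ⇒ negate
  Lon: 53′ + 5.9″ = 53.09833′; 178 + 53.09833/60 = 178.884972
  hemisphere W, so the sign is −
Point 3:
  Latitude: 35 + 14/60 + 4.6/3600 = 35.234611
  S → negative
  Lon: 48′ + 46.4″ = 48.77333′; 67 + 48.77333/60 = 67.812889
  W → negative
Point 4:
  Lat: 44′ + 7.48″ = 44.12467′; 72 + 44.12467/60 = 72.735411
  S → negative
  Lon: 2 + 56/60 + 4.5/3600 = 2.934583
  W ⇒ negate

1. 16.00773, -54.95331
2. -73.05611, -178.88497
3. -35.23461, -67.81289
4. -72.73541, -2.93458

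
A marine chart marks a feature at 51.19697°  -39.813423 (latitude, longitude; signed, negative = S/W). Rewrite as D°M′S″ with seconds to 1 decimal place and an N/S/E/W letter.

Lat: 0.196970° → 11.81820′; 0.81820 × 60 = 49.092″
Longitude is negative → W; |value| = 39.813423
λ: 0.813423° → 48.80538′; 0.80538 × 60 = 48.323″

51°11′49.1″ N, 39°48′48.3″ W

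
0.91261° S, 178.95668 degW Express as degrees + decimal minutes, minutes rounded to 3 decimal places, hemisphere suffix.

φ: fractional part 0.912610 → 54.75660 minutes
λ: fractional part 0.956680 → 57.40080 minutes

0° 54.757′ S, 178° 57.401′ W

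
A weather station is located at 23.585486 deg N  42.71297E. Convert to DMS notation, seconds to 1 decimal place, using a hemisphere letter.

23°35′7.7″ N, 42°42′46.7″ E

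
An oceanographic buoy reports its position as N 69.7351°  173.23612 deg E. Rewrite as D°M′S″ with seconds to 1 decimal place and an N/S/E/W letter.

69°44′6.4″ N, 173°14′10.0″ E

Lat: whole degrees 69; 44.10600′ → 44′ and 6.360″
λ: whole degrees 173; 14.16720′ → 14′ and 10.032″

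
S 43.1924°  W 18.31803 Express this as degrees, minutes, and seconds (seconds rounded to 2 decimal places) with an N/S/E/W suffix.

43°11′32.64″ S, 18°19′4.91″ W

φ: 0.192400 × 60 = 11.54400′ → 11′, remainder × 60 = 32.6400″
λ: 0.318030° → 19.08180′; 0.08180 × 60 = 4.9080″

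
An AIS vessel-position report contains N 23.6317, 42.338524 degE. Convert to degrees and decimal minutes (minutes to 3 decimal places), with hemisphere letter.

23° 37.902′ N, 42° 20.311′ E

φ: minutes = (23.631700 − 23) × 60 = 37.90200
λ: 42° + 0.338524 × 60 = 42° 20.31144′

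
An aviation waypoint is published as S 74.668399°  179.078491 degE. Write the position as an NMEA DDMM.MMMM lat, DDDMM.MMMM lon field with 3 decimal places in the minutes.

7440.104,S / 17904.709,E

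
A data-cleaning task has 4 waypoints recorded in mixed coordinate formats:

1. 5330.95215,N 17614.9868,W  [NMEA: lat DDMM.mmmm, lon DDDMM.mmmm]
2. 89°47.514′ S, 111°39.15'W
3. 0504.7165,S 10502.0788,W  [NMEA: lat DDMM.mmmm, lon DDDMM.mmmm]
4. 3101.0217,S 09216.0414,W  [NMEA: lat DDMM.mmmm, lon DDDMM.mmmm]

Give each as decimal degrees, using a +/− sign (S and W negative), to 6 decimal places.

Point 1:
  φ: split at 2 digits → 53° and 30.95215′; 53 + 30.95215/60 = 53.5158692
  N ⇒ keep positive
  λ: degrees = first 3 digits = 176, minutes = 14.9868; 176 + 14.9868/60 = 176.2497800
  W → negative
Point 2:
  Lat: 47.514′ = 0.791900°; total 89.7919000
  S ⇒ negate
  Longitude: 39.15′ = 0.652500°; total 111.6525000
  hemisphere W, so the sign is −
Point 3:
  φ: split at 2 digits → 05° and 4.7165′; 5 + 4.7165/60 = 5.0786083
  hemisphere S, so the sign is −
  Longitude: split at 3 digits → 105° and 2.0788′; 105 + 2.0788/60 = 105.0346467
  W ⇒ negate
Point 4:
  Latitude: split at 2 digits → 31° and 1.0217′; 31 + 1.0217/60 = 31.0170283
  S → negative
  λ: split at 3 digits → 092° and 16.0414′; 92 + 16.0414/60 = 92.2673567
  W → negative

1. 53.515869, -176.249780
2. -89.791900, -111.652500
3. -5.078608, -105.034647
4. -31.017028, -92.267357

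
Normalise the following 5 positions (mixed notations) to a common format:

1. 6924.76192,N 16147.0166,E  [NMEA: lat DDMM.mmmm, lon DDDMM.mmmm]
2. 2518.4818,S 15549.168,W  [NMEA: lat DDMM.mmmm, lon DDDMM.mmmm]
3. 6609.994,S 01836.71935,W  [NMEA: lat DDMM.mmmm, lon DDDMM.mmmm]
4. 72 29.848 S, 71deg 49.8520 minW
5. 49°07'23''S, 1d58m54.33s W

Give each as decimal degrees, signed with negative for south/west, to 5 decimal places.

Point 1:
  Lat: split at 2 digits → 69° and 24.76192′; 69 + 24.76192/60 = 69.412699
  N → positive
  Lon: degrees = first 3 digits = 161, minutes = 47.0166; 161 + 47.0166/60 = 161.783610
  E → positive
Point 2:
  φ: degrees = first 2 digits = 25, minutes = 18.4818; 25 + 18.4818/60 = 25.308030
  S → negative
  Longitude: degrees = first 3 digits = 155, minutes = 49.168; 155 + 49.168/60 = 155.819467
  hemisphere W, so the sign is −
Point 3:
  Latitude: degrees = first 2 digits = 66, minutes = 9.994; 66 + 9.994/60 = 66.166567
  S → negative
  λ: split at 3 digits → 018° and 36.71935′; 18 + 36.71935/60 = 18.611989
  W → negative
Point 4:
  Lat: 29.848′ = 0.497467°; total 72.497467
  S ⇒ negate
  Lon: 71 + 49.852/60 = 71.830867
  hemisphere W, so the sign is −
Point 5:
  φ: 7′ + 23″ = 7.38333′; 49 + 7.38333/60 = 49.123056
  S ⇒ negate
  Lon: 1 + 58/60 + 54.33/3600 = 1.981758
  hemisphere W, so the sign is −

1. 69.41270, 161.78361
2. -25.30803, -155.81947
3. -66.16657, -18.61199
4. -72.49747, -71.83087
5. -49.12306, -1.98176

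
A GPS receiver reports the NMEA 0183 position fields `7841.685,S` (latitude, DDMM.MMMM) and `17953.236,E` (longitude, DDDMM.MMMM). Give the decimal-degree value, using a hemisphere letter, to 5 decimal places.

78.69475° S, 179.88727° E

φ: degrees = first 2 digits = 78, minutes = 41.685; 78 + 41.685/60 = 78.694750
Longitude: degrees = first 3 digits = 179, minutes = 53.236; 179 + 53.236/60 = 179.887267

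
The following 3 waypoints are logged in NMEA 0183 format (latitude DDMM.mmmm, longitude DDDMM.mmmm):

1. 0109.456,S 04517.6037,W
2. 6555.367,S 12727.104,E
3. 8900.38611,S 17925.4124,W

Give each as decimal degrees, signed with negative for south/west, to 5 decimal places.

Point 1:
  Latitude: split at 2 digits → 01° and 9.456′; 1 + 9.456/60 = 1.157600
  S ⇒ negate
  Longitude: split at 3 digits → 045° and 17.6037′; 45 + 17.6037/60 = 45.293395
  hemisphere W, so the sign is −
Point 2:
  Lat: degrees = first 2 digits = 65, minutes = 55.367; 65 + 55.367/60 = 65.922783
  hemisphere S, so the sign is −
  Lon: split at 3 digits → 127° and 27.104′; 127 + 27.104/60 = 127.451733
  E ⇒ keep positive
Point 3:
  Latitude: split at 2 digits → 89° and 0.38611′; 89 + 0.38611/60 = 89.006435
  S → negative
  Longitude: split at 3 digits → 179° and 25.4124′; 179 + 25.4124/60 = 179.423540
  W ⇒ negate

1. -1.15760, -45.29340
2. -65.92278, 127.45173
3. -89.00644, -179.42354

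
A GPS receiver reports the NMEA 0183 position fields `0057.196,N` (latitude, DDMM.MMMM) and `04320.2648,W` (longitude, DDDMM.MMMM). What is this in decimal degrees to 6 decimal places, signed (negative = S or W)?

Latitude: split at 2 digits → 00° and 57.196′; 0 + 57.196/60 = 0.9532667
N → positive
Lon: split at 3 digits → 043° and 20.2648′; 43 + 20.2648/60 = 43.3377467
W ⇒ negate

0.953267, -43.337747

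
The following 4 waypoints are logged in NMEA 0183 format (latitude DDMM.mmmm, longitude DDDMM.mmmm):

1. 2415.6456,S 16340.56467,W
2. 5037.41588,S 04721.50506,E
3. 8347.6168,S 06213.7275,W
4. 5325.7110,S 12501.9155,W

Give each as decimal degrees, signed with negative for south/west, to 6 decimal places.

Point 1:
  Latitude: split at 2 digits → 24° and 15.6456′; 24 + 15.6456/60 = 24.2607600
  hemisphere S, so the sign is −
  Longitude: degrees = first 3 digits = 163, minutes = 40.56467; 163 + 40.56467/60 = 163.6760778
  hemisphere W, so the sign is −
Point 2:
  φ: degrees = first 2 digits = 50, minutes = 37.41588; 50 + 37.41588/60 = 50.6235980
  S → negative
  Lon: split at 3 digits → 047° and 21.50506′; 47 + 21.50506/60 = 47.3584177
  E → positive
Point 3:
  Latitude: split at 2 digits → 83° and 47.6168′; 83 + 47.6168/60 = 83.7936133
  S ⇒ negate
  Longitude: split at 3 digits → 062° and 13.7275′; 62 + 13.7275/60 = 62.2287917
  W → negative
Point 4:
  Lat: split at 2 digits → 53° and 25.711′; 53 + 25.711/60 = 53.4285167
  S → negative
  Lon: split at 3 digits → 125° and 1.9155′; 125 + 1.9155/60 = 125.0319250
  W → negative

1. -24.260760, -163.676078
2. -50.623598, 47.358418
3. -83.793613, -62.228792
4. -53.428517, -125.031925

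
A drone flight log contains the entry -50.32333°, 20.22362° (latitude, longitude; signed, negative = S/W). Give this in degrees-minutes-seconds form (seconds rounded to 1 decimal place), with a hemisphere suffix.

Latitude is negative → S; |value| = 50.323330
Lat: 0.323330 × 60 = 19.39980′ → 19′, remainder × 60 = 23.988″
Longitude: whole degrees 20; 13.41720′ → 13′ and 25.032″

50°19′24.0″ S, 20°13′25.0″ E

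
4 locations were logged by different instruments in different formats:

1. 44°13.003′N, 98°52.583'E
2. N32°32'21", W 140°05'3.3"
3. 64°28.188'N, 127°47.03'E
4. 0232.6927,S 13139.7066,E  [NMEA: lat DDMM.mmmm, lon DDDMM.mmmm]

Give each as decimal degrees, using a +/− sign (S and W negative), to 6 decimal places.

Point 1:
  Lat: 44 + 13.003/60 = 44.2167167
  N → positive
  Longitude: 52.583′ = 0.876383°; total 98.8763833
  E ⇒ keep positive
Point 2:
  Latitude: 32 + 32/60 + 21/3600 = 32.5391667
  N ⇒ keep positive
  λ: 140° + 5/60 + 3.3/3600 = 140 + 0.083333 + 0.000917 = 140.0842500
  hemisphere W, so the sign is −
Point 3:
  Lat: 64 + 28.188/60 = 64.4698000
  N ⇒ keep positive
  λ: 47.03′ = 0.783833°; total 127.7838333
  E → positive
Point 4:
  Lat: split at 2 digits → 02° and 32.6927′; 2 + 32.6927/60 = 2.5448783
  hemisphere S, so the sign is −
  Lon: degrees = first 3 digits = 131, minutes = 39.7066; 131 + 39.7066/60 = 131.6617767
  E ⇒ keep positive

1. 44.216717, 98.876383
2. 32.539167, -140.084250
3. 64.469800, 127.783833
4. -2.544878, 131.661777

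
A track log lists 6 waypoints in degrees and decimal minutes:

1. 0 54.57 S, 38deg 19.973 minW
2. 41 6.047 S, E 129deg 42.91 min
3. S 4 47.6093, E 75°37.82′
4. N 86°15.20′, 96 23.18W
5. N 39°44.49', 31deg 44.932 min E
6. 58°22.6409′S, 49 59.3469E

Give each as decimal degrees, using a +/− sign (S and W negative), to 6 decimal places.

Point 1:
  φ: 54.57′ = 0.909500°; total 0.9095000
  hemisphere S, so the sign is −
  Lon: 19.973′ = 0.332883°; total 38.3328833
  W ⇒ negate
Point 2:
  Latitude: 6.047′ = 0.100783°; total 41.1007833
  S → negative
  λ: 42.91′ = 0.715167°; total 129.7151667
  E ⇒ keep positive
Point 3:
  Latitude: 47.6093′ = 0.793488°; total 4.7934883
  S ⇒ negate
  λ: 37.82′ = 0.630333°; total 75.6303333
  E ⇒ keep positive
Point 4:
  φ: 86 + 15.2/60 = 86.2533333
  N ⇒ keep positive
  λ: 96 + 23.18/60 = 96.3863333
  W → negative
Point 5:
  Lat: 39 + 44.49/60 = 39.7415000
  N → positive
  λ: 31 + 44.932/60 = 31.7488667
  E ⇒ keep positive
Point 6:
  φ: 22.6409′ = 0.377348°; total 58.3773483
  S ⇒ negate
  Lon: 49 + 59.3469/60 = 49.9891150
  E → positive

1. -0.909500, -38.332883
2. -41.100783, 129.715167
3. -4.793488, 75.630333
4. 86.253333, -96.386333
5. 39.741500, 31.748867
6. -58.377348, 49.989115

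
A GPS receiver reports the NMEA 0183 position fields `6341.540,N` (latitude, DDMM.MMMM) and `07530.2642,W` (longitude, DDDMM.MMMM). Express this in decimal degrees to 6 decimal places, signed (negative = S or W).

63.692333, -75.504403

φ: split at 2 digits → 63° and 41.54′; 63 + 41.54/60 = 63.6923333
N → positive
λ: split at 3 digits → 075° and 30.2642′; 75 + 30.2642/60 = 75.5044033
hemisphere W, so the sign is −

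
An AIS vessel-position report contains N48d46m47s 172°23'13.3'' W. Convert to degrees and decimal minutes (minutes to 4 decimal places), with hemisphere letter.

Latitude: seconds/60 = 0.78333; minutes = 46 + 0.78333 = 46.783333
Lon: seconds/60 = 0.22167; minutes = 23 + 0.22167 = 23.221667

48° 46.7833′ N, 172° 23.2217′ W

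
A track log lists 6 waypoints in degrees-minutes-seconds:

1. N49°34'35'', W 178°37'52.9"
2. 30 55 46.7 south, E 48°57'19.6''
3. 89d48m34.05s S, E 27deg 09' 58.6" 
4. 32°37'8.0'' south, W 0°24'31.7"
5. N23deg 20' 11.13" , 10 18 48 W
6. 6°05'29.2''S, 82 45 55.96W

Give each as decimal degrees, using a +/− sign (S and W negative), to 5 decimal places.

1. 49.57639, -178.63136
2. -30.92964, 48.95544
3. -89.80946, 27.16628
4. -32.61889, -0.40881
5. 23.33643, -10.31333
6. -6.09144, -82.76554

Point 1:
  φ: 49° + 34/60 + 35/3600 = 49 + 0.566667 + 0.009722 = 49.576389
  N ⇒ keep positive
  Lon: 178° + 37/60 + 52.9/3600 = 178 + 0.616667 + 0.014694 = 178.631361
  W ⇒ negate
Point 2:
  Latitude: 30 + 55/60 + 46.7/3600 = 30.929639
  S ⇒ negate
  Longitude: 57′ + 19.6″ = 57.32667′; 48 + 57.32667/60 = 48.955444
  E → positive
Point 3:
  φ: 89° + 48/60 + 34.05/3600 = 89 + 0.800000 + 0.009458 = 89.809458
  S → negative
  λ: 27 + 9/60 + 58.6/3600 = 27.166278
  E → positive
Point 4:
  Latitude: 37′ + 8″ = 37.13333′; 32 + 37.13333/60 = 32.618889
  hemisphere S, so the sign is −
  λ: 24′ + 31.7″ = 24.52833′; 0 + 24.52833/60 = 0.408806
  W → negative
Point 5:
  φ: 23° + 20/60 + 11.13/3600 = 23 + 0.333333 + 0.003092 = 23.336425
  N ⇒ keep positive
  Longitude: 10 + 18/60 + 48/3600 = 10.313333
  W ⇒ negate
Point 6:
  Latitude: 6 + 5/60 + 29.2/3600 = 6.091444
  S → negative
  Lon: 82° + 45/60 + 55.96/3600 = 82 + 0.750000 + 0.015544 = 82.765544
  hemisphere W, so the sign is −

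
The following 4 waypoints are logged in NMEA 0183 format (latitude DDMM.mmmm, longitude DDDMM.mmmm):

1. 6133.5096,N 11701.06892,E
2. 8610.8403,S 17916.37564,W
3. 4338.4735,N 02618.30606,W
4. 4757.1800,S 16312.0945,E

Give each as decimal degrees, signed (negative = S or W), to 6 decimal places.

Point 1:
  Lat: degrees = first 2 digits = 61, minutes = 33.5096; 61 + 33.5096/60 = 61.5584933
  N ⇒ keep positive
  λ: degrees = first 3 digits = 117, minutes = 1.06892; 117 + 1.06892/60 = 117.0178153
  E → positive
Point 2:
  Lat: degrees = first 2 digits = 86, minutes = 10.8403; 86 + 10.8403/60 = 86.1806717
  hemisphere S, so the sign is −
  Lon: degrees = first 3 digits = 179, minutes = 16.37564; 179 + 16.37564/60 = 179.2729273
  hemisphere W, so the sign is −
Point 3:
  Lat: split at 2 digits → 43° and 38.4735′; 43 + 38.4735/60 = 43.6412250
  N ⇒ keep positive
  Lon: degrees = first 3 digits = 26, minutes = 18.30606; 26 + 18.30606/60 = 26.3051010
  W → negative
Point 4:
  Lat: degrees = first 2 digits = 47, minutes = 57.18; 47 + 57.18/60 = 47.9530000
  hemisphere S, so the sign is −
  Longitude: split at 3 digits → 163° and 12.0945′; 163 + 12.0945/60 = 163.2015750
  E → positive

1. 61.558493, 117.017815
2. -86.180672, -179.272927
3. 43.641225, -26.305101
4. -47.953000, 163.201575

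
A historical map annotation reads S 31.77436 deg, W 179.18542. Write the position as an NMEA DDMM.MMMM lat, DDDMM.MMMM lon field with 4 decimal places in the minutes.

Latitude: 31° + 0.774360 × 60 = 31° 46.461600′
λ: 179° + 0.185420 × 60 = 179° 11.125200′

3146.4616,S / 17911.1252,W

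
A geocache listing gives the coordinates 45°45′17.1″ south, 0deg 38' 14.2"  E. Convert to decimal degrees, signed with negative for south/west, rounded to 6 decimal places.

φ: 45′ + 17.1″ = 45.28500′; 45 + 45.28500/60 = 45.7547500
S ⇒ negate
Lon: 0 + 38/60 + 14.2/3600 = 0.6372778
E ⇒ keep positive

-45.754750, 0.637278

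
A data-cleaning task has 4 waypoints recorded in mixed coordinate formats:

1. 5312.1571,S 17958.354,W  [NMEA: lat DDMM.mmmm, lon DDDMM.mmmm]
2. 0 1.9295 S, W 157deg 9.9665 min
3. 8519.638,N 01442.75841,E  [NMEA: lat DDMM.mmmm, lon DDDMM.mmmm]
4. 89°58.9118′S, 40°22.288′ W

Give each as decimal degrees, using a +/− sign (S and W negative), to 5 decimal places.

Point 1:
  Lat: split at 2 digits → 53° and 12.1571′; 53 + 12.1571/60 = 53.202618
  S ⇒ negate
  λ: split at 3 digits → 179° and 58.354′; 179 + 58.354/60 = 179.972567
  W → negative
Point 2:
  φ: 0 + 1.9295/60 = 0.032158
  S ⇒ negate
  λ: 9.9665′ = 0.166108°; total 157.166108
  W → negative
Point 3:
  Lat: degrees = first 2 digits = 85, minutes = 19.638; 85 + 19.638/60 = 85.327300
  N → positive
  Lon: split at 3 digits → 014° and 42.75841′; 14 + 42.75841/60 = 14.712640
  E ⇒ keep positive
Point 4:
  Lat: 58.9118′ = 0.981863°; total 89.981863
  hemisphere S, so the sign is −
  Longitude: 22.288′ = 0.371467°; total 40.371467
  W → negative

1. -53.20262, -179.97257
2. -0.03216, -157.16611
3. 85.32730, 14.71264
4. -89.98186, -40.37147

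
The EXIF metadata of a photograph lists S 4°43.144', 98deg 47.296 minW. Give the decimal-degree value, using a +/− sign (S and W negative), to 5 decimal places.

-4.71907, -98.78827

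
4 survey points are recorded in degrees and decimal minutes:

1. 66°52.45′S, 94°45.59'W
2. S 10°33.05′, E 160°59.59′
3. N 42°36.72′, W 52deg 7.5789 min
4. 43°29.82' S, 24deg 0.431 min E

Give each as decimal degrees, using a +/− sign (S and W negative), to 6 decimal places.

1. -66.874167, -94.759833
2. -10.550833, 160.993167
3. 42.612000, -52.126315
4. -43.497000, 24.007183

Point 1:
  φ: 66 + 52.45/60 = 66.8741667
  S ⇒ negate
  Lon: 45.59′ = 0.759833°; total 94.7598333
  hemisphere W, so the sign is −
Point 2:
  Lat: 33.05′ = 0.550833°; total 10.5508333
  S → negative
  Lon: 160 + 59.59/60 = 160.9931667
  E → positive
Point 3:
  Latitude: 42 + 36.72/60 = 42.6120000
  N → positive
  λ: 7.5789′ = 0.126315°; total 52.1263150
  hemisphere W, so the sign is −
Point 4:
  φ: 43 + 29.82/60 = 43.4970000
  S ⇒ negate
  Longitude: 24 + 0.431/60 = 24.0071833
  E → positive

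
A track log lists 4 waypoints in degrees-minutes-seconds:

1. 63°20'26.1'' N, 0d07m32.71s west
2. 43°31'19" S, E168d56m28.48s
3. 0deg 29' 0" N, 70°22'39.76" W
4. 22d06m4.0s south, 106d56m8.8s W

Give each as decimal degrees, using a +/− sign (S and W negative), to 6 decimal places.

1. 63.340583, -0.125753
2. -43.521944, 168.941244
3. 0.483333, -70.377711
4. -22.101111, -106.935778

Point 1:
  φ: 63 + 20/60 + 26.1/3600 = 63.3405833
  N ⇒ keep positive
  Lon: 0 + 7/60 + 32.71/3600 = 0.1257528
  hemisphere W, so the sign is −
Point 2:
  Lat: 43° + 31/60 + 19/3600 = 43 + 0.516667 + 0.005278 = 43.5219444
  S → negative
  λ: 56′ + 28.48″ = 56.47467′; 168 + 56.47467/60 = 168.9412444
  E → positive
Point 3:
  Latitude: 29′ + 0″ = 29.00000′; 0 + 29.00000/60 = 0.4833333
  N → positive
  Lon: 22′ + 39.76″ = 22.66267′; 70 + 22.66267/60 = 70.3777111
  hemisphere W, so the sign is −
Point 4:
  φ: 22 + 6/60 + 4/3600 = 22.1011111
  S → negative
  Lon: 106 + 56/60 + 8.8/3600 = 106.9357778
  hemisphere W, so the sign is −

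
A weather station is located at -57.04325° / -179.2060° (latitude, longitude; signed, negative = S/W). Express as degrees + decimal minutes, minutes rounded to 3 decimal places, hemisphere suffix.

Latitude is negative → S; |value| = 57.043250
Lat: 57° + 0.043250 × 60 = 57° 2.59500′
Longitude is negative → W; |value| = 179.206000
λ: minutes = (179.206000 − 179) × 60 = 12.36000

57° 2.595′ S, 179° 12.360′ W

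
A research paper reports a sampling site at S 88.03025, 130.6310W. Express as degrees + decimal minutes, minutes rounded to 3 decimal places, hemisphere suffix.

88° 1.815′ S, 130° 37.860′ W

Lat: fractional part 0.030250 → 1.81500 minutes
Lon: 130° + 0.631000 × 60 = 130° 37.86000′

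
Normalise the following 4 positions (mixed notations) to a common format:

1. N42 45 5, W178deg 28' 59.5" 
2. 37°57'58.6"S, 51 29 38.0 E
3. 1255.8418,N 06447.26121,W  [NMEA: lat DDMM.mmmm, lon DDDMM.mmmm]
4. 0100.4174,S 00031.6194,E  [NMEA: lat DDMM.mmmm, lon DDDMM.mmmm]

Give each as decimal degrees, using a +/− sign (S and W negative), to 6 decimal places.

Point 1:
  φ: 42 + 45/60 + 5/3600 = 42.7513889
  N ⇒ keep positive
  Longitude: 178 + 28/60 + 59.5/3600 = 178.4831944
  W → negative
Point 2:
  Lat: 57′ + 58.6″ = 57.97667′; 37 + 57.97667/60 = 37.9662778
  S → negative
  Longitude: 51 + 29/60 + 38/3600 = 51.4938889
  E ⇒ keep positive
Point 3:
  Lat: split at 2 digits → 12° and 55.8418′; 12 + 55.8418/60 = 12.9306967
  N ⇒ keep positive
  Lon: degrees = first 3 digits = 64, minutes = 47.26121; 64 + 47.26121/60 = 64.7876868
  W → negative
Point 4:
  Lat: split at 2 digits → 01° and 0.4174′; 1 + 0.4174/60 = 1.0069567
  S ⇒ negate
  λ: degrees = first 3 digits = 0, minutes = 31.6194; 0 + 31.6194/60 = 0.5269900
  E ⇒ keep positive

1. 42.751389, -178.483194
2. -37.966278, 51.493889
3. 12.930697, -64.787687
4. -1.006957, 0.526990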